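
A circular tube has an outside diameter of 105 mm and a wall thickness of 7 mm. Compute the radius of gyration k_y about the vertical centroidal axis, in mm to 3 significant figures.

k_y ≈ 34.7 mm

Treat the section as a set of non-overlapping primitives; coordinates are from the bounding-box lower-left.
Outer circle: ⌀105, A = 8 659 mm², x = 52.5 mm, Ī = 5 966 602 mm⁴.
Bore (subtracted): ⌀91, A = 6503.9 mm², x = 52.5 mm, Ī = 3 366 166 mm⁴.
By symmetry the centroid is at mid-width, x̄ = 52.5 mm.
All pieces are centred on the vertical centroidal axis, so I = ΣĪ (holes subtracted) = 2 600 437 mm⁴.
Radius of gyration: k = √(I/A) = √(2 600 437 / 2155.1) = 34.737 mm.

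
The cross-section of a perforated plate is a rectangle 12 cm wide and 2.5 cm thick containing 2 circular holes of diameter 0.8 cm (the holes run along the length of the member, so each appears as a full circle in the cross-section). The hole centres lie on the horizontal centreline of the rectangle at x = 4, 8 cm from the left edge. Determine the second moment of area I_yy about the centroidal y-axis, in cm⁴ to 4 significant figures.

Split into non-overlapping primitives; take the origin at the lower-left of the bounding box.
Plate: 12 × 2.5, A = 30 cm², x = 6 cm, Ī = 360 cm⁴.
Hole 1 (subtracted): ⌀0.8, A = 0.502655 cm², x = 4 cm, Ī = 0.0201062 cm⁴.
Hole 2 (subtracted): ⌀0.8, A = 0.502655 cm², x = 8 cm, Ī = 0.0201062 cm⁴.
By symmetry the centroid is at mid-width, x̄ = 6 cm.
Transfer each piece to the centroidal y-axis using Ī + A·d² with d = x − 6:
  plate: d = 0 cm → contributes +360 cm⁴
  hole 1: d = -2 cm → contributes −2.03073 cm⁴
  hole 2: d = 2 cm → contributes −2.03073 cm⁴
Total I = 355.939 cm⁴.

I_yy ≈ 355.9 cm⁴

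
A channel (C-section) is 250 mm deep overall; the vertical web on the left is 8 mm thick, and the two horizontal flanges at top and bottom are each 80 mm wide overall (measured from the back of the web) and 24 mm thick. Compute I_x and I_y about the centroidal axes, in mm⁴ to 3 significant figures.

Break the section into simple shapes (no overlaps), measuring from the bottom-left corner of the bounding box.
Web: 8 × 250, A = 2 000 mm², y = 125 mm, Ī = 10 416 667 mm⁴.
Top flange (beyond web): 72 × 24, A = 1 728 mm², y = 238 mm, Ī = 82 944 mm⁴.
Bottom flange (beyond web): 72 × 24, A = 1 728 mm², y = 12 mm, Ī = 82 944 mm⁴.
By symmetry the centroid is at mid-height, ȳ = 125 mm.
Transfer each piece to the centroidal x-axis using Ī + A·d² with d = y − 125:
  web: d = 0 mm → contributes +10 416 667 mm⁴
  top flange (beyond web): d = 113 mm → contributes +22 147 776 mm⁴
  bottom flange (beyond web): d = -113 mm → contributes +22 147 776 mm⁴
Total I = 54 712 219 mm⁴.
For the y-axis: x̄ = 29.337 mm.
Repeating about the centroidal y-axis gives I_y = 3 530 638 mm⁴.

I_x ≈ 5.47 × 10⁷ mm⁴, I_y ≈ 3.53 × 10⁶ mm⁴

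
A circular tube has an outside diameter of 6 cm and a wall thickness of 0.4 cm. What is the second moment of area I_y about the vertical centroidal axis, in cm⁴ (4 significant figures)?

I_y ≈ 27.73 cm⁴

Decompose the section into non-overlapping parts with the origin at the bottom-left of its bounding rectangle.
Outer circle: ⌀6, A = 28.2743 cm², x = 3 cm, Ī = 63.6173 cm⁴.
Bore (subtracted): ⌀5.2, A = 21.2372 cm², x = 3 cm, Ī = 35.8908 cm⁴.
By symmetry the centroid is at mid-width, x̄ = 3 cm.
All pieces are centred on the vertical centroidal axis, so I = ΣĪ (holes subtracted) = 27.7264 cm⁴.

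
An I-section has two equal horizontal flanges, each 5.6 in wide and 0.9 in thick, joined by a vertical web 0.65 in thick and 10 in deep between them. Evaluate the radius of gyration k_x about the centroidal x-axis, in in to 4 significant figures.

k_x ≈ 4.622 in

Decompose the section into non-overlapping parts with the origin at the bottom-left of its bounding rectangle.
Bottom flange: 5.6 × 0.9, A = 5.04 in², y = 0.45 in, Ī = 0.3402 in⁴.
Web: 0.65 × 10, A = 6.5 in², y = 5.9 in, Ī = 54.1667 in⁴.
Top flange: 5.6 × 0.9, A = 5.04 in², y = 11.35 in, Ī = 0.3402 in⁴.
By symmetry the centroid is at mid-height, ȳ = 5.9 in.
Transfer each piece to the centroidal x-axis using Ī + A·d² with d = y − 5.9:
  bottom flange: d = -5.45 in → contributes +150.041 in⁴
  web: d = 0 in → contributes +54.1667 in⁴
  top flange: d = 5.45 in → contributes +150.041 in⁴
Total I = 354.248 in⁴.
Radius of gyration: k = √(I/A) = √(354.248 / 16.58) = 4.62234 in.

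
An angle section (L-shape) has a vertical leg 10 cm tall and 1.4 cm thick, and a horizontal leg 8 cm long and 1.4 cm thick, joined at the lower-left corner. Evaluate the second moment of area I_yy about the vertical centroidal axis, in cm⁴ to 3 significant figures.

Split into non-overlapping primitives; take the origin at the lower-left of the bounding box.
Vertical leg: 1.4 × 10, A = 14 cm², x = 0.7 cm, Ī = 2.2867 cm⁴.
Horizontal leg (remainder): 6.6 × 1.4, A = 9.24 cm², x = 4.7 cm, Ī = 33.541 cm⁴.
Centroid: x̄ = ΣA·x / ΣA = 2.2904 cm.
Transfer each piece to the vertical centroidal axis using Ī + A·d² with d = x − 2.2904:
  vertical leg: d = -1.5904 cm → contributes +37.696 cm⁴
  horizontal leg (remainder): d = 2.4096 cm → contributes +87.192 cm⁴
Total I = 124.89 cm⁴.

I_yy ≈ 125 cm⁴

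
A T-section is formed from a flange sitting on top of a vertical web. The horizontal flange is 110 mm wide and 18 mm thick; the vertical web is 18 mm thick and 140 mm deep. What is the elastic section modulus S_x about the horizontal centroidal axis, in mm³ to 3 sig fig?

S_x ≈ 1.06 × 10⁵ mm³

Break the section into simple shapes (no overlaps), measuring from the bottom-left corner of the bounding box.
Flange: 110 × 18, A = 1 980 mm², y = 149 mm, Ī = 53 460 mm⁴.
Web: 18 × 140, A = 2 520 mm², y = 70 mm, Ī = 4 116 000 mm⁴.
Centroid: ȳ = ΣA·y / ΣA = 104.76 mm.
Transfer each piece to the horizontal centroidal axis using Ī + A·d² with d = y − 104.76:
  flange: d = 44.24 mm → contributes +3 928 672 mm⁴
  web: d = -34.76 mm → contributes +7 160 809 mm⁴
Total I = 11 089 481 mm⁴.
Extreme fibre distance c = 104.76 mm; S = I/c = 105 856 mm³.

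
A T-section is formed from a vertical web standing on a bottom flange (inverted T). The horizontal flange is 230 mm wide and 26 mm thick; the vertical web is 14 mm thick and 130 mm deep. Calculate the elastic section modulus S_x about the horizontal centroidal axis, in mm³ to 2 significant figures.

Treat the section as a set of non-overlapping primitives; coordinates are from the bounding-box lower-left.
Flange: 230 × 26, A = 5 980 mm², y = 13 mm, Ī = 336 873 mm⁴.
Web: 14 × 130, A = 1 820 mm², y = 91 mm, Ī = 2 563 167 mm⁴.
Centroid: ȳ = ΣA·y / ΣA = 31.2 mm.
Transfer each piece to the horizontal centroidal axis using Ī + A·d² with d = y − 31.2:
  flange: d = -18.2 mm → contributes +2 317 689 mm⁴
  web: d = 59.8 mm → contributes +9 071 559 mm⁴
Total I = 11 389 248 mm⁴.
Extreme fibre distance c = 124.8 mm; S = I/c = 91 260 mm³.

S_x ≈ 9.1 × 10⁴ mm³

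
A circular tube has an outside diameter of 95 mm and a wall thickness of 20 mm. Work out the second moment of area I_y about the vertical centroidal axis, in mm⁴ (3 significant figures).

Decompose the section into non-overlapping parts with the origin at the bottom-left of its bounding rectangle.
Outer circle: ⌀95, A = 7088.2 mm², x = 47.5 mm, Ī = 3 998 198 mm⁴.
Bore (subtracted): ⌀55, A = 2375.8 mm², x = 47.5 mm, Ī = 449 180 mm⁴.
By symmetry the centroid is at mid-width, x̄ = 47.5 mm.
All pieces are centred on the vertical centroidal axis, so I = ΣĪ (holes subtracted) = 3 549 018 mm⁴.

I_y ≈ 3.55 × 10⁶ mm⁴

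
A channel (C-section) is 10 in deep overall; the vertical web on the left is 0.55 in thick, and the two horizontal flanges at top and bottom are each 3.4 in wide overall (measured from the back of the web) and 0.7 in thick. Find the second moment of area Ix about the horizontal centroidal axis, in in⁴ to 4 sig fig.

Split into non-overlapping primitives; take the origin at the lower-left of the bounding box.
Web: 0.55 × 10, A = 5.5 in², y = 5 in, Ī = 45.8333 in⁴.
Top flange (beyond web): 2.85 × 0.7, A = 1.995 in², y = 9.65 in, Ī = 0.0814625 in⁴.
Bottom flange (beyond web): 2.85 × 0.7, A = 1.995 in², y = 0.35 in, Ī = 0.0814625 in⁴.
By symmetry the centroid is at mid-height, ȳ = 5 in.
Transfer each piece to the horizontal centroidal axis using Ī + A·d² with d = y − 5:
  web: d = 0 in → contributes +45.8333 in⁴
  top flange (beyond web): d = 4.65 in → contributes +43.2184 in⁴
  bottom flange (beyond web): d = -4.65 in → contributes +43.2184 in⁴
Total I = 132.27 in⁴.

Ix ≈ 132.3 in⁴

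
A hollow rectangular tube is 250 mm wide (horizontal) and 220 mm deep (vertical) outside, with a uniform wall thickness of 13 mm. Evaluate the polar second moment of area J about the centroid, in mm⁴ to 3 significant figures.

Break the section into simple shapes (no overlaps), measuring from the bottom-left corner of the bounding box.
Outer rectangle: 250 × 220, A = 55 000 mm², y = 110 mm, Ī = 221 833 333 mm⁴.
Inner void (subtracted): 224 × 194, A = 43 456 mm², y = 110 mm, Ī = 136 292 501 mm⁴.
By symmetry the centroid is at mid-height, ȳ = 110 mm.
All pieces are centred on the centroidal x-axis, so I = ΣĪ (holes subtracted) = 85 540 832 mm⁴.
Repeating about the centroidal y-axis gives I_y = 104 754 312 mm⁴.
Polar second moment: J = I_x + I_y = 190 295 144 mm⁴.

J ≈ 1.90 × 10⁸ mm⁴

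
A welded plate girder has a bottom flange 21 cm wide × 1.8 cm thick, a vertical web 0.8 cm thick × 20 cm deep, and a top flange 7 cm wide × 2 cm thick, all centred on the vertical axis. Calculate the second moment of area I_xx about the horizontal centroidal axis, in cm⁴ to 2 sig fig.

I_xx ≈ 5800 cm⁴

Split into non-overlapping primitives; take the origin at the lower-left of the bounding box.
Bottom plate: 21 × 1.8, A = 37.8 cm², y = 0.9 cm, Ī = 10.21 cm⁴.
Web plate: 0.8 × 20, A = 16 cm², y = 11.8 cm, Ī = 533.3 cm⁴.
Top plate: 7 × 2, A = 14 cm², y = 22.8 cm, Ī = 4.667 cm⁴.
Centroid: ȳ = ΣA·y / ΣA = 7.994 cm.
Transfer each piece to the horizontal centroidal axis using Ī + A·d² with d = y − 7.994:
  bottom plate: d = -7.094 cm → contributes +1 913 cm⁴
  web plate: d = 3.806 cm → contributes +765.1 cm⁴
  top plate: d = 14.81 cm → contributes +3 074 cm⁴
Total I = 5 751 cm⁴.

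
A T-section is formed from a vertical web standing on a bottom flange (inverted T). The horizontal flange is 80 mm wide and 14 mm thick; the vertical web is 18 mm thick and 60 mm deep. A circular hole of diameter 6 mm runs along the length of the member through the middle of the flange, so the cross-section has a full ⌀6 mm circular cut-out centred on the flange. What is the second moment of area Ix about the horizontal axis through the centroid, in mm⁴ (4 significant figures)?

Ix ≈ 1.085 × 10⁶ mm⁴

Treat the section as a set of non-overlapping primitives; coordinates are from the bounding-box lower-left.
Flange: 80 × 14, A = 1 120 mm², y = 7 mm, Ī = 18293.3 mm⁴.
Web: 18 × 60, A = 1 080 mm², y = 44 mm, Ī = 324 000 mm⁴.
Hole (subtracted): ⌀6, A = 28.2743 mm², y = 7 mm, Ī = 63.6173 mm⁴.
Centroid: ȳ = ΣA·y / ΣA = 25.4001 mm.
Transfer each piece to the horizontal axis through the centroid using Ī + A·d² with d = y − 25.4001:
  flange: d = -18.4001 mm → contributes +397 485 mm⁴
  web: d = 18.5999 mm → contributes +697 632 mm⁴
  hole: d = -18.4001 mm → contributes −9636.29 mm⁴
Total I = 1 085 481 mm⁴.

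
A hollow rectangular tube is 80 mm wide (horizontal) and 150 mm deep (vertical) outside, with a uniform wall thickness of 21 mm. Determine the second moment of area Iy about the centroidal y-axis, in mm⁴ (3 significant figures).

Treat the section as a set of non-overlapping primitives; coordinates are from the bounding-box lower-left.
Outer rectangle: 80 × 150, A = 12 000 mm², x = 40 mm, Ī = 6 400 000 mm⁴.
Inner void (subtracted): 38 × 108, A = 4 104 mm², x = 40 mm, Ī = 493 848 mm⁴.
By symmetry the centroid is at mid-width, x̄ = 40 mm.
All pieces are centred on the centroidal y-axis, so I = ΣĪ (holes subtracted) = 5 906 152 mm⁴.

Iy ≈ 5.91 × 10⁶ mm⁴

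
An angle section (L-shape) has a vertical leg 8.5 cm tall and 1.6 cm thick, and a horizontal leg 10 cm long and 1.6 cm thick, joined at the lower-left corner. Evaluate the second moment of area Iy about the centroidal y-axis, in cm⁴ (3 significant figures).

Iy ≈ 251 cm⁴

Decompose the section into non-overlapping parts with the origin at the bottom-left of its bounding rectangle.
Vertical leg: 1.6 × 8.5, A = 13.6 cm², x = 0.8 cm, Ī = 2.9013 cm⁴.
Horizontal leg (remainder): 8.4 × 1.6, A = 13.44 cm², x = 5.8 cm, Ī = 79.027 cm⁴.
Centroid: x̄ = ΣA·x / ΣA = 3.2852 cm.
Transfer each piece to the centroidal y-axis using Ī + A·d² with d = x − 3.2852:
  vertical leg: d = -2.4852 cm → contributes +86.898 cm⁴
  horizontal leg (remainder): d = 2.5148 cm → contributes +164.02 cm⁴
Total I = 250.92 cm⁴.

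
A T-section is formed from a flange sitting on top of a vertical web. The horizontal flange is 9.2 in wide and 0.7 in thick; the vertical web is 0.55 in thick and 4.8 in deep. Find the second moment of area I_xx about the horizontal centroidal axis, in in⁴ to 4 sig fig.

Split into non-overlapping primitives; take the origin at the lower-left of the bounding box.
Flange: 9.2 × 0.7, A = 6.44 in², y = 5.15 in, Ī = 0.262967 in⁴.
Web: 0.55 × 4.8, A = 2.64 in², y = 2.4 in, Ī = 5.0688 in⁴.
Centroid: ȳ = ΣA·y / ΣA = 4.35044 in.
Transfer each piece to the horizontal centroidal axis using Ī + A·d² with d = y − 4.35044:
  flange: d = 0.799559 in → contributes +4.38003 in⁴
  web: d = -1.95044 in → contributes +15.1119 in⁴
Total I = 19.492 in⁴.

I_xx ≈ 19.49 in⁴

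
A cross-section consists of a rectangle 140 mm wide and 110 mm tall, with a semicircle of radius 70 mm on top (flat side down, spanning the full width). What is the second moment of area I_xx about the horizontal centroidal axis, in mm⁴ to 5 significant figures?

Break the section into simple shapes (no overlaps), measuring from the bottom-left corner of the bounding box.
Rectangular body: 140 × 110, A = 15 400 mm², y = 55 mm, Ī = 15 528 333 mm⁴.
Semicircular cap: semicircle r = 70, A = 7696.902 mm², y = 139.7089 mm, Ī = 2 635 265 mm⁴.
Centroid: ȳ = ΣA·y / ΣA = 83.22873 mm.
Transfer each piece to the horizontal centroidal axis using Ī + A·d² with d = y − 83.22873:
  rectangular body: d = -28.22873 mm → contributes +27 799 998 mm⁴
  semicircular cap: d = 56.48019 mm → contributes +27 188 473 mm⁴
Total I = 54 988 471 mm⁴.

I_xx ≈ 5.4988 × 10⁷ mm⁴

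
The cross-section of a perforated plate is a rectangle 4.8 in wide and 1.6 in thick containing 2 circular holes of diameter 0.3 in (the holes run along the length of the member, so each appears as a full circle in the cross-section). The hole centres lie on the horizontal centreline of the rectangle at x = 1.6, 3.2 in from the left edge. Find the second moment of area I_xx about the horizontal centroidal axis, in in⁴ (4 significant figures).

Break the section into simple shapes (no overlaps), measuring from the bottom-left corner of the bounding box.
Plate: 4.8 × 1.6, A = 7.68 in², y = 0.8 in, Ī = 1.6384 in⁴.
Hole 1 (subtracted): ⌀0.3, A = 0.0706858 in², y = 0.8 in, Ī = 0.000397608 in⁴.
Hole 2 (subtracted): ⌀0.3, A = 0.0706858 in², y = 0.8 in, Ī = 0.000397608 in⁴.
By symmetry the centroid is at mid-height, ȳ = 0.8 in.
All pieces are centred on the horizontal centroidal axis, so I = ΣĪ (holes subtracted) = 1.6376 in⁴.

I_xx ≈ 1.638 in⁴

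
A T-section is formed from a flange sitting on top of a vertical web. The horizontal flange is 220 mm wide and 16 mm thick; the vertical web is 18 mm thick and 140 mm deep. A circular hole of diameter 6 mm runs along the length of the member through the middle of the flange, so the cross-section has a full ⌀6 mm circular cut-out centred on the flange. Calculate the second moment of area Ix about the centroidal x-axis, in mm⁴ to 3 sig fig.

Break the section into simple shapes (no overlaps), measuring from the bottom-left corner of the bounding box.
Flange: 220 × 16, A = 3 520 mm², y = 148 mm, Ī = 75 093 mm⁴.
Web: 18 × 140, A = 2 520 mm², y = 70 mm, Ī = 4 116 000 mm⁴.
Hole (subtracted): ⌀6, A = 28.274 mm², y = 148 mm, Ī = 63.617 mm⁴.
Centroid: ȳ = ΣA·y / ΣA = 115.3 mm.
Transfer each piece to the centroidal x-axis using Ī + A·d² with d = y − 115.3:
  flange: d = 32.696 mm → contributes +3 838 097 mm⁴
  web: d = -45.304 mm → contributes +9 288 157 mm⁴
  hole: d = 32.696 mm → contributes −30 290 mm⁴
Total I = 13 095 964 mm⁴.

Ix ≈ 1.31 × 10⁷ mm⁴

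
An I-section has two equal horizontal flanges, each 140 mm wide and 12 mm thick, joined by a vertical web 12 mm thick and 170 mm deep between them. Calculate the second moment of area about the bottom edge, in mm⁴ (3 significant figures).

Treat the section as a set of non-overlapping primitives; coordinates are from the bounding-box lower-left.
Bottom flange: 140 × 12, A = 1 680 mm², y = 6 mm, Ī = 20 160 mm⁴.
Web: 12 × 170, A = 2 040 mm², y = 97 mm, Ī = 4 913 000 mm⁴.
Top flange: 140 × 12, A = 1 680 mm², y = 188 mm, Ī = 20 160 mm⁴.
Transfer each piece to the bottom edge using Ī + A·d² with d = y − 0:
  bottom flange: d = 6 mm → contributes +80 640 mm⁴
  web: d = 97 mm → contributes +24 107 360 mm⁴
  top flange: d = 188 mm → contributes +59 398 080 mm⁴
Total I = 83 586 080 mm⁴.

I_base ≈ 8.36 × 10⁷ mm⁴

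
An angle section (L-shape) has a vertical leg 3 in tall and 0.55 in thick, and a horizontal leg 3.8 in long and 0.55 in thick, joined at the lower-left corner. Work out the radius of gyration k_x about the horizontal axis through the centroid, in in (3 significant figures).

Treat the section as a set of non-overlapping primitives; coordinates are from the bounding-box lower-left.
Vertical leg: 0.55 × 3, A = 1.65 in², y = 1.5 in, Ī = 1.2375 in⁴.
Horizontal leg (remainder): 3.25 × 0.55, A = 1.7875 in², y = 0.275 in, Ī = 0.04506 in⁴.
Centroid: ȳ = ΣA·y / ΣA = 0.863 in.
Transfer each piece to the horizontal axis through the centroid using Ī + A·d² with d = y − 0.863:
  vertical leg: d = 0.637 in → contributes +1.907 in⁴
  horizontal leg (remainder): d = -0.588 in → contributes +0.66308 in⁴
Total I = 2.5701 in⁴.
Radius of gyration: k = √(I/A) = √(2.5701 / 3.4375) = 0.86468 in.

k_x ≈ 0.865 in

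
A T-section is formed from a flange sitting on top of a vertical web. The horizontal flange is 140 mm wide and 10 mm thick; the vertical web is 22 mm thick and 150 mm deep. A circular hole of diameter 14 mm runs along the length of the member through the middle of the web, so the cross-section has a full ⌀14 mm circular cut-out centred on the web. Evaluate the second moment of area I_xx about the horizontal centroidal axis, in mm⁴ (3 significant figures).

Split into non-overlapping primitives; take the origin at the lower-left of the bounding box.
Flange: 140 × 10, A = 1 400 mm², y = 155 mm, Ī = 11 667 mm⁴.
Web: 22 × 150, A = 3 300 mm², y = 75 mm, Ī = 6 187 500 mm⁴.
Hole (subtracted): ⌀14, A = 153.94 mm², y = 75 mm, Ī = 1885.7 mm⁴.
Centroid: ȳ = ΣA·y / ΣA = 99.637 mm.
Transfer each piece to the horizontal centroidal axis using Ī + A·d² with d = y − 99.637:
  flange: d = 55.363 mm → contributes +4 302 798 mm⁴
  web: d = -24.637 mm → contributes +8 190 492 mm⁴
  hole: d = -24.637 mm → contributes −95 321 mm⁴
Total I = 12 397 970 mm⁴.

I_xx ≈ 1.24 × 10⁷ mm⁴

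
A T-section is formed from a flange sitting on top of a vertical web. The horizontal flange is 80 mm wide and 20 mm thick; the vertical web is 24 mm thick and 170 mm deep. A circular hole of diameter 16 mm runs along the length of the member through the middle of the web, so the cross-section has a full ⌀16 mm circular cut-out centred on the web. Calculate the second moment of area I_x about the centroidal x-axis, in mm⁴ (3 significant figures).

Treat the section as a set of non-overlapping primitives; coordinates are from the bounding-box lower-left.
Flange: 80 × 20, A = 1 600 mm², y = 180 mm, Ī = 53 333 mm⁴.
Web: 24 × 170, A = 4 080 mm², y = 85 mm, Ī = 9 826 000 mm⁴.
Hole (subtracted): ⌀16, A = 201.06 mm², y = 85 mm, Ī = 3 217 mm⁴.
Centroid: ȳ = ΣA·y / ΣA = 112.74 mm.
Transfer each piece to the centroidal x-axis using Ī + A·d² with d = y − 112.74:
  flange: d = 67.257 mm → contributes +7 291 025 mm⁴
  web: d = -27.743 mm → contributes +12 966 180 mm⁴
  hole: d = -27.743 mm → contributes −157 965 mm⁴
Total I = 20 099 241 mm⁴.

I_x ≈ 2.01 × 10⁷ mm⁴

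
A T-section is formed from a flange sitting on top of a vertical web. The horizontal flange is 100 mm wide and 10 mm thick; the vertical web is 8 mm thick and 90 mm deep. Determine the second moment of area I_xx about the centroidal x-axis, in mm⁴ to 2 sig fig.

I_xx ≈ 1.5 × 10⁶ mm⁴

Decompose the section into non-overlapping parts with the origin at the bottom-left of its bounding rectangle.
Flange: 100 × 10, A = 1 000 mm², y = 95 mm, Ī = 8 333 mm⁴.
Web: 8 × 90, A = 720 mm², y = 45 mm, Ī = 486 000 mm⁴.
Centroid: ȳ = ΣA·y / ΣA = 74.07 mm.
Transfer each piece to the centroidal x-axis using Ī + A·d² with d = y − 74.07:
  flange: d = 20.93 mm → contributes +446 408 mm⁴
  web: d = -29.07 mm → contributes +1 094 437 mm⁴
Total I = 1 540 845 mm⁴.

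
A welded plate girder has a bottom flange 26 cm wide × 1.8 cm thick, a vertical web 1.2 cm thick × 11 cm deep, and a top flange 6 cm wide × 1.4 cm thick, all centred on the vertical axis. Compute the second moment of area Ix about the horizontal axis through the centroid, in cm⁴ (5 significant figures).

Split into non-overlapping primitives; take the origin at the lower-left of the bounding box.
Bottom plate: 26 × 1.8, A = 46.8 cm², y = 0.9 cm, Ī = 12.636 cm⁴.
Web plate: 1.2 × 11, A = 13.2 cm², y = 7.3 cm, Ī = 133.1 cm⁴.
Top plate: 6 × 1.4, A = 8.4 cm², y = 13.5 cm, Ī = 1.372 cm⁴.
Centroid: ȳ = ΣA·y / ΣA = 3.682456 cm.
Transfer each piece to the horizontal axis through the centroid using Ī + A·d² with d = y − 3.682456:
  bottom plate: d = -2.782456 cm → contributes +374.9645 cm⁴
  web plate: d = 3.617544 cm → contributes +305.8434 cm⁴
  top plate: d = 9.817544 cm → contributes +810.999 cm⁴
Total I = 1491.807 cm⁴.

Ix ≈ 1491.8 cm⁴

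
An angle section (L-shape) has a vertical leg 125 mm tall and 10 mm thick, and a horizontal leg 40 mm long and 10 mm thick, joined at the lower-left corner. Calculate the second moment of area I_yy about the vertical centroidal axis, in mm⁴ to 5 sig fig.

I_yy ≈ 1.2969 × 10⁵ mm⁴

Treat the section as a set of non-overlapping primitives; coordinates are from the bounding-box lower-left.
Vertical leg: 10 × 125, A = 1 250 mm², x = 5 mm, Ī = 10416.67 mm⁴.
Horizontal leg (remainder): 30 × 10, A = 300 mm², x = 25 mm, Ī = 22 500 mm⁴.
Centroid: x̄ = ΣA·x / ΣA = 8.870968 mm.
Transfer each piece to the vertical centroidal axis using Ī + A·d² with d = x − 8.870968:
  vertical leg: d = -3.870968 mm → contributes +29147.16 mm⁴
  horizontal leg (remainder): d = 16.12903 mm → contributes +100543.7 mm⁴
Total I = 129690.9 mm⁴.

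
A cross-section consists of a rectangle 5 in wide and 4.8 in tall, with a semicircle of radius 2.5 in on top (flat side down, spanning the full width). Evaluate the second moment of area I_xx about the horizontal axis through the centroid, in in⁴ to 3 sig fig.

Split into non-overlapping primitives; take the origin at the lower-left of the bounding box.
Rectangular body: 5 × 4.8, A = 24 in², y = 2.4 in, Ī = 46.08 in⁴.
Semicircular cap: semicircle r = 2.5, A = 9.8175 in², y = 5.861 in, Ī = 4.2874 in⁴.
Centroid: ȳ = ΣA·y / ΣA = 3.4048 in.
Transfer each piece to the horizontal axis through the centroid using Ī + A·d² with d = y − 3.4048:
  rectangular body: d = -1.0048 in → contributes +70.309 in⁴
  semicircular cap: d = 2.4563 in → contributes +63.519 in⁴
Total I = 133.83 in⁴.

I_xx ≈ 134 in⁴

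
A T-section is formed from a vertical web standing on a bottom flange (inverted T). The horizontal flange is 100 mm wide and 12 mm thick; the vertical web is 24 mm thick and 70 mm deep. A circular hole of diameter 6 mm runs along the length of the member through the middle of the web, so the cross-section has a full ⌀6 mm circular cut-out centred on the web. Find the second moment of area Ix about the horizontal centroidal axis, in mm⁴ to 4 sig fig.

Ix ≈ 1.869 × 10⁶ mm⁴

Break the section into simple shapes (no overlaps), measuring from the bottom-left corner of the bounding box.
Flange: 100 × 12, A = 1 200 mm², y = 6 mm, Ī = 14 400 mm⁴.
Web: 24 × 70, A = 1 680 mm², y = 47 mm, Ī = 686 000 mm⁴.
Hole (subtracted): ⌀6, A = 28.2743 mm², y = 47 mm, Ī = 63.6173 mm⁴.
Centroid: ȳ = ΣA·y / ΣA = 29.7473 mm.
Transfer each piece to the horizontal centroidal axis using Ī + A·d² with d = y − 29.7473:
  flange: d = -23.7473 mm → contributes +691 120 mm⁴
  web: d = 17.2527 mm → contributes +1 186 062 mm⁴
  hole: d = 17.2527 mm → contributes −8479.64 mm⁴
Total I = 1 868 703 mm⁴.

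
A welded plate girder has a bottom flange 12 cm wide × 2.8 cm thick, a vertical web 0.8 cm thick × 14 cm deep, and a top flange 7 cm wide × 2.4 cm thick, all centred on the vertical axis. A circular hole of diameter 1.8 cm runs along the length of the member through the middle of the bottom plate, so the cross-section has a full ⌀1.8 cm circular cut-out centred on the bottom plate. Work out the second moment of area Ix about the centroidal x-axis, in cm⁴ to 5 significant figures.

Ix ≈ 3276.7 cm⁴

Split into non-overlapping primitives; take the origin at the lower-left of the bounding box.
Bottom plate: 12 × 2.8, A = 33.6 cm², y = 1.4 cm, Ī = 21.952 cm⁴.
Web plate: 0.8 × 14, A = 11.2 cm², y = 9.8 cm, Ī = 182.9333 cm⁴.
Top plate: 7 × 2.4, A = 16.8 cm², y = 18 cm, Ī = 8.064 cm⁴.
Hole (subtracted): ⌀1.8, A = 2.54469 cm², y = 1.4 cm, Ī = 0.5152997 cm⁴.
Centroid: ȳ = ΣA·y / ΣA = 7.715435 cm.
Transfer each piece to the centroidal x-axis using Ī + A·d² with d = y − 7.715435:
  bottom plate: d = -6.315435 cm → contributes +1362.079 cm⁴
  web plate: d = 2.084565 cm → contributes +231.6019 cm⁴
  top plate: d = 10.28456 cm → contributes +1785.038 cm⁴
  hole: d = -6.315435 cm → contributes −102.0096 cm⁴
Total I = 3276.709 cm⁴.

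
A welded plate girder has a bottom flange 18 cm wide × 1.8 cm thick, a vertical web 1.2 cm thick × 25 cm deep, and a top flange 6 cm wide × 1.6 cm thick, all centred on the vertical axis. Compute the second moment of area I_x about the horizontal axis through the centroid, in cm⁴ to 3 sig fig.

I_x ≈ 7780 cm⁴

Break the section into simple shapes (no overlaps), measuring from the bottom-left corner of the bounding box.
Bottom plate: 18 × 1.8, A = 32.4 cm², y = 0.9 cm, Ī = 8.748 cm⁴.
Web plate: 1.2 × 25, A = 30 cm², y = 14.3 cm, Ī = 1562.5 cm⁴.
Top plate: 6 × 1.6, A = 9.6 cm², y = 27.6 cm, Ī = 2.048 cm⁴.
Centroid: ȳ = ΣA·y / ΣA = 10.043 cm.
Transfer each piece to the horizontal axis through the centroid using Ī + A·d² with d = y − 10.043:
  bottom plate: d = -9.1433 cm → contributes +2717.4 cm⁴
  web plate: d = 4.2567 cm → contributes +2106.1 cm⁴
  top plate: d = 17.557 cm → contributes +2961.1 cm⁴
Total I = 7784.6 cm⁴.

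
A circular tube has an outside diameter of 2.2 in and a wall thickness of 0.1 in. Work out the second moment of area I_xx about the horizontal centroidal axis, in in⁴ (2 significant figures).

I_xx ≈ 0.36 in⁴

Break the section into simple shapes (no overlaps), measuring from the bottom-left corner of the bounding box.
Outer circle: ⌀2.2, A = 3.801 in², y = 1.1 in, Ī = 1.15 in⁴.
Bore (subtracted): ⌀2, A = 3.142 in², y = 1.1 in, Ī = 0.7854 in⁴.
By symmetry the centroid is at mid-height, ȳ = 1.1 in.
All pieces are centred on the horizontal centroidal axis, so I = ΣĪ (holes subtracted) = 0.3645 in⁴.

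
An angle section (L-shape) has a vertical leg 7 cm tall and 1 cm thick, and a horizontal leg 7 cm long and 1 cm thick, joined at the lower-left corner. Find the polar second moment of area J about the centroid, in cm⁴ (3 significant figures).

J ≈ 116 cm⁴

Split into non-overlapping primitives; take the origin at the lower-left of the bounding box.
Vertical leg: 1 × 7, A = 7 cm², y = 3.5 cm, Ī = 28.583 cm⁴.
Horizontal leg (remainder): 6 × 1, A = 6 cm², y = 0.5 cm, Ī = 0.5 cm⁴.
Centroid: ȳ = ΣA·y / ΣA = 2.1154 cm.
Transfer each piece to the centroidal x-axis using Ī + A·d² with d = y − 2.1154:
  vertical leg: d = 1.3846 cm → contributes +42.003 cm⁴
  horizontal leg (remainder): d = -1.6154 cm → contributes +16.157 cm⁴
Total I = 58.16 cm⁴.
For the y-axis: x̄ = 2.1154 cm.
Repeating about the centroidal y-axis gives I_y = 58.16 cm⁴.
Polar second moment: J = I_x + I_y = 116.32 cm⁴.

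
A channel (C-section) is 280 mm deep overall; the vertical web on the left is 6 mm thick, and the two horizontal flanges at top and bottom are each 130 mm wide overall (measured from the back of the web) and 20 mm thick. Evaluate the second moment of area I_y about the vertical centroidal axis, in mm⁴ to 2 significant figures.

I_y ≈ 1.2 × 10⁷ mm⁴

Treat the section as a set of non-overlapping primitives; coordinates are from the bounding-box lower-left.
Web: 6 × 280, A = 1 680 mm², x = 3 mm, Ī = 5 040 mm⁴.
Top flange (beyond web): 124 × 20, A = 2 480 mm², x = 68 mm, Ī = 3 177 707 mm⁴.
Bottom flange (beyond web): 124 × 20, A = 2 480 mm², x = 68 mm, Ī = 3 177 707 mm⁴.
Centroid: x̄ = ΣA·x / ΣA = 51.55 mm.
Transfer each piece to the vertical centroidal axis using Ī + A·d² with d = x − 51.55:
  web: d = -48.55 mm → contributes +3 965 660 mm⁴
  top flange (beyond web): d = 16.45 mm → contributes +3 848 457 mm⁴
  bottom flange (beyond web): d = 16.45 mm → contributes +3 848 457 mm⁴
Total I = 11 662 574 mm⁴.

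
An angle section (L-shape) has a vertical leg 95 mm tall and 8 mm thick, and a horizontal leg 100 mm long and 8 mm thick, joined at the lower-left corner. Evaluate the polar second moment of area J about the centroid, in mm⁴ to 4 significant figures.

J ≈ 2.741 × 10⁶ mm⁴

Break the section into simple shapes (no overlaps), measuring from the bottom-left corner of the bounding box.
Vertical leg: 8 × 95, A = 760 mm², y = 47.5 mm, Ī = 571 583 mm⁴.
Horizontal leg (remainder): 92 × 8, A = 736 mm², y = 4 mm, Ī = 3925.33 mm⁴.
Centroid: ȳ = ΣA·y / ΣA = 26.0989 mm.
Transfer each piece to the centroidal x-axis using Ī + A·d² with d = y − 26.0989:
  vertical leg: d = 21.4011 mm → contributes +919 668 mm⁴
  horizontal leg (remainder): d = -22.0989 mm → contributes +363 360 mm⁴
Total I = 1 283 028 mm⁴.
For the y-axis: x̄ = 28.5989 mm.
Repeating about the centroidal y-axis gives I_y = 1 457 938 mm⁴.
Polar second moment: J = I_x + I_y = 2 740 966 mm⁴.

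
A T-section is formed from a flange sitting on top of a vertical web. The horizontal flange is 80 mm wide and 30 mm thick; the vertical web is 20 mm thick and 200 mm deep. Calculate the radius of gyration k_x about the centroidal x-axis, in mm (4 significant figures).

k_x ≈ 72.19 mm

Split into non-overlapping primitives; take the origin at the lower-left of the bounding box.
Flange: 80 × 30, A = 2 400 mm², y = 215 mm, Ī = 180 000 mm⁴.
Web: 20 × 200, A = 4 000 mm², y = 100 mm, Ī = 13 333 333 mm⁴.
Centroid: ȳ = ΣA·y / ΣA = 143.125 mm.
Transfer each piece to the centroidal x-axis using Ī + A·d² with d = y − 143.125:
  flange: d = 71.875 mm → contributes +12 578 438 mm⁴
  web: d = -43.125 mm → contributes +20 772 396 mm⁴
Total I = 33 350 833 mm⁴.
Radius of gyration: k = √(I/A) = √(33 350 833 / 6 400) = 72.1877 mm.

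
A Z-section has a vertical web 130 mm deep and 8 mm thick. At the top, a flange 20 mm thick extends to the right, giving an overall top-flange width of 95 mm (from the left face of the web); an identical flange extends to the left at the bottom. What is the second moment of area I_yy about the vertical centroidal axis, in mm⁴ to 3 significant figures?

I_yy ≈ 1.01 × 10⁷ mm⁴

Decompose the section into non-overlapping parts with the origin at the bottom-left of its bounding rectangle.
Web: 8 × 130, A = 1 040 mm², x = 91 mm, Ī = 5546.7 mm⁴.
Top flange (beyond web): 87 × 20, A = 1 740 mm², x = 138.5 mm, Ī = 1 097 505 mm⁴.
Bottom flange (beyond web): 87 × 20, A = 1 740 mm², x = 43.5 mm, Ī = 1 097 505 mm⁴.
Centroid: x̄ = ΣA·x / ΣA = 91 mm.
Transfer each piece to the vertical centroidal axis using Ī + A·d² with d = x − 91:
  web: d = 0 mm → contributes +5546.7 mm⁴
  top flange (beyond web): d = 47.5 mm → contributes +5 023 380 mm⁴
  bottom flange (beyond web): d = -47.5 mm → contributes +5 023 380 mm⁴
Total I = 10 052 307 mm⁴.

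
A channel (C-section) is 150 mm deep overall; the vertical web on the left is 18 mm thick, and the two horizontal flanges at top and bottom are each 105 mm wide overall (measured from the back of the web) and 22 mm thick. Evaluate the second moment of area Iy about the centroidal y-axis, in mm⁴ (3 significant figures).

Iy ≈ 6.85 × 10⁶ mm⁴

Treat the section as a set of non-overlapping primitives; coordinates are from the bounding-box lower-left.
Web: 18 × 150, A = 2 700 mm², x = 9 mm, Ī = 72 900 mm⁴.
Top flange (beyond web): 87 × 22, A = 1 914 mm², x = 61.5 mm, Ī = 1 207 256 mm⁴.
Bottom flange (beyond web): 87 × 22, A = 1 914 mm², x = 61.5 mm, Ī = 1 207 256 mm⁴.
Centroid: x̄ = ΣA·x / ΣA = 39.786 mm.
Transfer each piece to the centroidal y-axis using Ī + A·d² with d = x − 39.786:
  web: d = -30.786 mm → contributes +2 631 874 mm⁴
  top flange (beyond web): d = 21.714 mm → contributes +2 109 715 mm⁴
  bottom flange (beyond web): d = 21.714 mm → contributes +2 109 715 mm⁴
Total I = 6 851 305 mm⁴.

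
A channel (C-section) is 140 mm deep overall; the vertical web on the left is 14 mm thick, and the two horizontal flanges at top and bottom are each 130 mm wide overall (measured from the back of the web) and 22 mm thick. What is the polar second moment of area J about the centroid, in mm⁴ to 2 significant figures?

J ≈ 3.3 × 10⁷ mm⁴

Break the section into simple shapes (no overlaps), measuring from the bottom-left corner of the bounding box.
Web: 14 × 140, A = 1 960 mm², y = 70 mm, Ī = 3 201 333 mm⁴.
Top flange (beyond web): 116 × 22, A = 2 552 mm², y = 129 mm, Ī = 102 931 mm⁴.
Bottom flange (beyond web): 116 × 22, A = 2 552 mm², y = 11 mm, Ī = 102 931 mm⁴.
By symmetry the centroid is at mid-height, ȳ = 70 mm.
Transfer each piece to the centroidal x-axis using Ī + A·d² with d = y − 70:
  web: d = 0 mm → contributes +3 201 333 mm⁴
  top flange (beyond web): d = 59 mm → contributes +8 986 443 mm⁴
  bottom flange (beyond web): d = -59 mm → contributes +8 986 443 mm⁴
Total I = 21 174 219 mm⁴.
For the y-axis: x̄ = 53.96 mm.
Repeating about the centroidal y-axis gives I_y = 11 738 626 mm⁴.
Polar second moment: J = I_x + I_y = 32 912 845 mm⁴.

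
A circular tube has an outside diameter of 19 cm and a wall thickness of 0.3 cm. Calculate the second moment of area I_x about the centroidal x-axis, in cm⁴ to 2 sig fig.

I_x ≈ 770 cm⁴

Break the section into simple shapes (no overlaps), measuring from the bottom-left corner of the bounding box.
Outer circle: ⌀19, A = 283.5 cm², y = 9.5 cm, Ī = 6 397 cm⁴.
Bore (subtracted): ⌀18.4, A = 265.9 cm², y = 9.5 cm, Ī = 5 627 cm⁴.
By symmetry the centroid is at mid-height, ȳ = 9.5 cm.
All pieces are centred on the centroidal x-axis, so I = ΣĪ (holes subtracted) = 770.6 cm⁴.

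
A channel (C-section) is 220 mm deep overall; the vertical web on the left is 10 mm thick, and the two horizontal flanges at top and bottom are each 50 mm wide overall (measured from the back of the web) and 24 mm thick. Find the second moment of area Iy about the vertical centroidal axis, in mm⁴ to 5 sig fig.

Decompose the section into non-overlapping parts with the origin at the bottom-left of its bounding rectangle.
Web: 10 × 220, A = 2 200 mm², x = 5 mm, Ī = 18333.33 mm⁴.
Top flange (beyond web): 40 × 24, A = 960 mm², x = 30 mm, Ī = 128 000 mm⁴.
Bottom flange (beyond web): 40 × 24, A = 960 mm², x = 30 mm, Ī = 128 000 mm⁴.
Centroid: x̄ = ΣA·x / ΣA = 16.65049 mm.
Transfer each piece to the vertical centroidal axis using Ī + A·d² with d = x − 16.65049:
  web: d = -11.65049 mm → contributes +316947.7 mm⁴
  top flange (beyond web): d = 13.34951 mm → contributes +299081.2 mm⁴
  bottom flange (beyond web): d = 13.34951 mm → contributes +299081.2 mm⁴
Total I = 915 110 mm⁴.

Iy ≈ 9.1511 × 10⁵ mm⁴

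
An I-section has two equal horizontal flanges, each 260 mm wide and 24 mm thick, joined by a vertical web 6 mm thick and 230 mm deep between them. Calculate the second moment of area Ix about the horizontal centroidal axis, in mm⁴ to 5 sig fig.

Treat the section as a set of non-overlapping primitives; coordinates are from the bounding-box lower-left.
Bottom flange: 260 × 24, A = 6 240 mm², y = 12 mm, Ī = 299 520 mm⁴.
Web: 6 × 230, A = 1 380 mm², y = 139 mm, Ī = 6 083 500 mm⁴.
Top flange: 260 × 24, A = 6 240 mm², y = 266 mm, Ī = 299 520 mm⁴.
By symmetry the centroid is at mid-height, ȳ = 139 mm.
Transfer each piece to the horizontal centroidal axis using Ī + A·d² with d = y − 139:
  bottom flange: d = -127 mm → contributes +100 944 480 mm⁴
  web: d = 0 mm → contributes +6 083 500 mm⁴
  top flange: d = 127 mm → contributes +100 944 480 mm⁴
Total I = 207 972 460 mm⁴.

Ix ≈ 2.0797 × 10⁸ mm⁴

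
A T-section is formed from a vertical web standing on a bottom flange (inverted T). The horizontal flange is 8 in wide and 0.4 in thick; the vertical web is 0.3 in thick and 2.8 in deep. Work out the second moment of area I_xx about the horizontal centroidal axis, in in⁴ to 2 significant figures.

Treat the section as a set of non-overlapping primitives; coordinates are from the bounding-box lower-left.
Flange: 8 × 0.4, A = 3.2 in², y = 0.2 in, Ī = 0.04267 in⁴.
Web: 0.3 × 2.8, A = 0.84 in², y = 1.8 in, Ī = 0.5488 in⁴.
Centroid: ȳ = ΣA·y / ΣA = 0.5327 in.
Transfer each piece to the horizontal centroidal axis using Ī + A·d² with d = y − 0.5327:
  flange: d = -0.3327 in → contributes +0.3968 in⁴
  web: d = 1.267 in → contributes +1.898 in⁴
Total I = 2.295 in⁴.

I_xx ≈ 2.3 in⁴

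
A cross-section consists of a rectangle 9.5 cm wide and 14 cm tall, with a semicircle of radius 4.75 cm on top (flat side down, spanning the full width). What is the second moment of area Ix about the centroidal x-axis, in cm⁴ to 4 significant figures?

Break the section into simple shapes (no overlaps), measuring from the bottom-left corner of the bounding box.
Rectangular body: 9.5 × 14, A = 133 cm², y = 7 cm, Ī = 2172.33 cm⁴.
Semicircular cap: semicircle r = 4.75, A = 35.4411 cm², y = 16.016 cm, Ī = 55.8736 cm⁴.
Centroid: ȳ = ΣA·y / ΣA = 8.89702 cm.
Transfer each piece to the centroidal x-axis using Ī + A·d² with d = y − 8.89702:
  rectangular body: d = -1.89702 cm → contributes +2650.96 cm⁴
  semicircular cap: d = 7.11895 cm → contributes +1852.01 cm⁴
Total I = 4502.96 cm⁴.

Ix ≈ 4503 cm⁴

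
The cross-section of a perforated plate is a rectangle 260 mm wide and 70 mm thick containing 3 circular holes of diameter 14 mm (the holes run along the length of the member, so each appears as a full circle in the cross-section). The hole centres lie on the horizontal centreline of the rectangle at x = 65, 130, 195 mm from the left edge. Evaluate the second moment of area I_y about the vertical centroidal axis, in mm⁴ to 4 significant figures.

I_y ≈ 1.012 × 10⁸ mm⁴

Treat the section as a set of non-overlapping primitives; coordinates are from the bounding-box lower-left.
Plate: 260 × 70, A = 18 200 mm², x = 130 mm, Ī = 102 526 667 mm⁴.
Hole 1 (subtracted): ⌀14, A = 153.938 mm², x = 65 mm, Ī = 1885.74 mm⁴.
Hole 2 (subtracted): ⌀14, A = 153.938 mm², x = 130 mm, Ī = 1885.74 mm⁴.
Hole 3 (subtracted): ⌀14, A = 153.938 mm², x = 195 mm, Ī = 1885.74 mm⁴.
By symmetry the centroid is at mid-width, x̄ = 130 mm.
Transfer each piece to the vertical centroidal axis using Ī + A·d² with d = x − 130:
  plate: d = 0 mm → contributes +102 526 667 mm⁴
  hole 1: d = -65 mm → contributes −652 274 mm⁴
  hole 2: d = 0 mm → contributes −1885.74 mm⁴
  hole 3: d = 65 mm → contributes −652 274 mm⁴
Total I = 101 220 233 mm⁴.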